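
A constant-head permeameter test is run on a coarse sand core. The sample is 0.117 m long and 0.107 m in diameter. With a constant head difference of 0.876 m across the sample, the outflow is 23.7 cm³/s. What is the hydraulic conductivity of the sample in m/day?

30.4

Cross-sectional area A = π·(d/2)² = π × (0.107/2)² = 0.008992 m².
Convert discharge: 23.7 cm³/s = 2.370e-05 m³/s.
Darcy's law rearranged: K = Q·L / (A·Δh) = 2.370e-05 × 0.117 / (0.008992 × 0.876) = 0.0003520 m/s = 30.41 m/day.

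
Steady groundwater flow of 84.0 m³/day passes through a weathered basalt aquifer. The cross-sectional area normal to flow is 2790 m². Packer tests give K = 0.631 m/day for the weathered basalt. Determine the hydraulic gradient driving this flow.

From Q = K·A·i, i = Q / (K·A) = 84.0 / (0.6310 × 2790) = 0.04771.

0.0477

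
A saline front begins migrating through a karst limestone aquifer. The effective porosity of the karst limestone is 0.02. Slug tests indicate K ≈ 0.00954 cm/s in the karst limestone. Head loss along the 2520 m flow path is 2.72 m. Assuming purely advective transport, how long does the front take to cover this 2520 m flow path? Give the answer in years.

Convert K: 0.00954 cm/s × 864 = 8.243 m/day.
Hydraulic gradient i = Δh / L = 2.72 / 2520 = 0.001079.
Darcy flux q = K · i = 8.243 × 0.001079 = 0.008897 m/day.
Seepage velocity v = q / n_e = 0.008897 / 0.02 = 0.4448 m/day.
Travel time t = L / v = 2520 / 0.4448 = 5665 days = 15.51 years.

15.5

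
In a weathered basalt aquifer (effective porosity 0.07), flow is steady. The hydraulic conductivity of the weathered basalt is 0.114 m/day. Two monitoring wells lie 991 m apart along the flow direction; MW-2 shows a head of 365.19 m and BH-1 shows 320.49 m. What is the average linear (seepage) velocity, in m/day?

0.0735

Hydraulic gradient i = (365.19 − 320.49) / 991 = 44.7 / 991 = 0.04511.
Darcy flux q = K · i = 0.1140 × 0.04511 = 0.005142 m/day.
Seepage velocity v = q / n_e = 0.005142 / 0.07 = 0.07346 m/day.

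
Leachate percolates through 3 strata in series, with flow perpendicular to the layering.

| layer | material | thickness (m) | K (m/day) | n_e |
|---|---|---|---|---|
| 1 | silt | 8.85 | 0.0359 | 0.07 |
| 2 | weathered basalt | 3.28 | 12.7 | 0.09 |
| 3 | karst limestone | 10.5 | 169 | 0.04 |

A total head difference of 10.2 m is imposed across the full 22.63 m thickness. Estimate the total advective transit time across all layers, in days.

With flow normal to the layers, continuity requires the same specific discharge q through every layer.
Σ(b_i/K_i) = 8.85/0.0359 + 3.28/12.7 + 10.5/169 = 246.8 d.
q = Δh / Σ(b_i/K_i) = 10.2 / 246.8 = 0.04132 m/day.
In each layer the seepage velocity is v_i = q/n_i, so the layer transit time is t_i = b_i·n_i / q:
  layer 1 (silt): t_1 = 8.85 × 0.07 / 0.04132 = 14.99 d
  layer 2 (weathered basalt): t_2 = 3.28 × 0.09 / 0.04132 = 7.144 d
  layer 3 (karst limestone): t_3 = 10.5 × 0.04 / 0.04132 = 10.16 d
Total t = Σ t_i = 32.30 days.

32.3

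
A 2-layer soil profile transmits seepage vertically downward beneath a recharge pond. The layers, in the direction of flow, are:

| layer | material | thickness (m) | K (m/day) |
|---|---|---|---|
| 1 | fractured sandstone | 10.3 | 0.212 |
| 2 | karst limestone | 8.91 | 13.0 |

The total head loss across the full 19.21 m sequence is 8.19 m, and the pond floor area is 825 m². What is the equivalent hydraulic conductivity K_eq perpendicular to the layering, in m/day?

0.390

Flow is perpendicular to layering, so the layers act in series and the equivalent K is the thickness-weighted harmonic mean.
Total thickness L = 10.3 + 8.91 = 19.21 m.
Σ(b_i/K_i) = 10.3/0.212 + 8.91/13.0 = 49.27 d.
K_eq = L / Σ(b_i/K_i) = 19.21 / 49.27 = 0.3899 m/day.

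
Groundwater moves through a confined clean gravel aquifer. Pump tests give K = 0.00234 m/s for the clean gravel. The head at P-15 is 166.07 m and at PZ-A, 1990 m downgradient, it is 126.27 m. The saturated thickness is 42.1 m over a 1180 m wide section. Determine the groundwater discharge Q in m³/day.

201000

Convert K: 0.00234 m/s × 86400 = 202.2 m/day.
Cross-sectional area A = 1180 × 42.1 = 49678 m².
Hydraulic gradient i = (166.07 − 126.27) / 1990 = 39.8 / 1990 = 0.02000.
Darcy's law: Q = K · A · i = 202.2 × 49678 × 0.02000 = 2.009e+05 m³/day.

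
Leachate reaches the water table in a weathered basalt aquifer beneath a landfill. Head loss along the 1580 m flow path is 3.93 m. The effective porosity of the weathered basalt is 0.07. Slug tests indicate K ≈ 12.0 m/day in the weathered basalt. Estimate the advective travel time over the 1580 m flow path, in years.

Hydraulic gradient i = Δh / L = 3.93 / 1580 = 0.002487.
Darcy flux q = K · i = 12.00 × 0.002487 = 0.02985 m/day.
Seepage velocity v = q / n_e = 0.02985 / 0.07 = 0.4264 m/day.
Travel time t = L / v = 1580 / 0.4264 = 3705 days = 10.14 years.

10.1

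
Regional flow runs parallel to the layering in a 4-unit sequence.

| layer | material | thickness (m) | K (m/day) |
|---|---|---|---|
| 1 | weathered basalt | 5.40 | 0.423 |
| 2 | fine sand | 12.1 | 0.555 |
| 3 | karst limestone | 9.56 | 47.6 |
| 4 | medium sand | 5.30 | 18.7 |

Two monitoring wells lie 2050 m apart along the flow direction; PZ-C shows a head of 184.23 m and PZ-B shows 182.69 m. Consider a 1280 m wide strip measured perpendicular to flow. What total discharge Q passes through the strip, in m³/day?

542

Flow is parallel to layering, so each bed carries its own Darcy discharge and the transmissivities add.
Σ(K_i·b_i) = 0.423×5.40 + 0.555×12.1 + 47.6×9.56 + 18.7×5.30 = 563.2 m²/day.
Hydraulic gradient i = (184.23 − 182.69) / 2050 = 1.54 / 2050 = 0.0007512.
Q = Σ(K_i·b_i) · W · i = 563.2 × 1280 × 0.0007512 = 541.5 m³/day.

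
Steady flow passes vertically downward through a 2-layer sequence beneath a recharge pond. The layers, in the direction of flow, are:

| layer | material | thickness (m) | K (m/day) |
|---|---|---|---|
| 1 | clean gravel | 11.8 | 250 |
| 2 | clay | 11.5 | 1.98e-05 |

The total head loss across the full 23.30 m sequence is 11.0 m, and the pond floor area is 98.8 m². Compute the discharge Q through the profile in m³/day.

Flow is perpendicular to layering, so the layers act in series and the equivalent K is the thickness-weighted harmonic mean.
Total thickness L = 11.8 + 11.5 = 23.30 m.
Σ(b_i/K_i) = 11.8/250 + 11.5/1.98e-05 = 5.808e+05 d.
K_eq = L / Σ(b_i/K_i) = 23.30 / 5.808e+05 = 4.012e-05 m/day.
Q = K_eq · A · (Δh/L) = 4.012e-05 × 98.8 × (11.0/23.30) = 0.001871 m³/day.

0.00187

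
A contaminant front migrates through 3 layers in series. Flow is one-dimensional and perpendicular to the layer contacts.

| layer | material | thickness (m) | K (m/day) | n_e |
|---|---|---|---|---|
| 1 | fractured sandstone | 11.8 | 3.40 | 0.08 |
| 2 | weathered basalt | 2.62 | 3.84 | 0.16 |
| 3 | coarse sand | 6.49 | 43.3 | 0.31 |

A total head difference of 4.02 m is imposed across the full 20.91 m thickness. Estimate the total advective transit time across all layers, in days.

3.61

With flow normal to the layers, continuity requires the same specific discharge q through every layer.
Σ(b_i/K_i) = 11.8/3.40 + 2.62/3.84 + 6.49/43.3 = 4.303 d.
q = Δh / Σ(b_i/K_i) = 4.02 / 4.303 = 0.9343 m/day.
In each layer the seepage velocity is v_i = q/n_i, so the layer transit time is t_i = b_i·n_i / q:
  layer 1 (fractured sandstone): t_1 = 11.8 × 0.08 / 0.9343 = 1.010 d
  layer 2 (weathered basalt): t_2 = 2.62 × 0.16 / 0.9343 = 0.4487 d
  layer 3 (coarse sand): t_3 = 6.49 × 0.31 / 0.9343 = 2.153 d
Total t = Σ t_i = 3.613 days.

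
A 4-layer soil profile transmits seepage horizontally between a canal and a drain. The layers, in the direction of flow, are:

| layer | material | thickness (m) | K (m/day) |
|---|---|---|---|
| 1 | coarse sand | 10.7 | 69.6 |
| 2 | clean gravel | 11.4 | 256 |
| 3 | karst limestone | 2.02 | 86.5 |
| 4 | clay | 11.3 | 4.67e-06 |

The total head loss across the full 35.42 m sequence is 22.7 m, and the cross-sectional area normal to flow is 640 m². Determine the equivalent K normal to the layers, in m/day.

Flow is perpendicular to layering, so the layers act in series and the equivalent K is the thickness-weighted harmonic mean.
Total thickness L = 10.7 + 11.4 + 2.02 + 11.3 = 35.42 m.
Σ(b_i/K_i) = 10.7/69.6 + 11.4/256 + 2.02/86.5 + 11.3/4.67e-06 = 2.420e+06 d.
K_eq = L / Σ(b_i/K_i) = 35.42 / 2.420e+06 = 1.464e-05 m/day.

1.46e-05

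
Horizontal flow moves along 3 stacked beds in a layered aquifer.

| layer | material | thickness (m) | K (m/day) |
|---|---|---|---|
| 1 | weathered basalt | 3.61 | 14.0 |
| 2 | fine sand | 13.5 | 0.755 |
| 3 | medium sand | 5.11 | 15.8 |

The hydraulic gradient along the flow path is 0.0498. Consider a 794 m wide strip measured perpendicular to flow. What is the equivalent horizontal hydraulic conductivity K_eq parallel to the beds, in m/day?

Flow is parallel to layering, so each bed carries its own Darcy discharge and the transmissivities add.
Σ(K_i·b_i) = 14.0×3.61 + 0.755×13.5 + 15.8×5.11 = 141.5 m²/day.
Total thickness b = 22.22 m, so K_eq = Σ(K_i·b_i)/b = 6.367 m/day.

6.37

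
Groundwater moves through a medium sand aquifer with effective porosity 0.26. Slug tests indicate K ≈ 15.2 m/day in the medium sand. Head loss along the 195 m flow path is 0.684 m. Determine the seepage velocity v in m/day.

Hydraulic gradient i = Δh / L = 0.684 / 195 = 0.003508.
Darcy flux q = K · i = 15.20 × 0.003508 = 0.05332 m/day.
Seepage velocity v = q / n_e = 0.05332 / 0.26 = 0.2051 m/day.

0.205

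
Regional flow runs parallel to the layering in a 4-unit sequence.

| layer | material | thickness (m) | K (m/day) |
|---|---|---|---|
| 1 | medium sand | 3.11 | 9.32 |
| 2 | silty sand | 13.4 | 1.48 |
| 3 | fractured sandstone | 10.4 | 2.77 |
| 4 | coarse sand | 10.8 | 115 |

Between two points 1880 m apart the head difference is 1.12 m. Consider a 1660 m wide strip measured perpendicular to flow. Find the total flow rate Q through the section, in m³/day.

Flow is parallel to layering, so each bed carries its own Darcy discharge and the transmissivities add.
Σ(K_i·b_i) = 9.32×3.11 + 1.48×13.4 + 2.77×10.4 + 115×10.8 = 1320 m²/day.
Hydraulic gradient i = Δh / L = 1.12 / 1880 = 0.0005957.
Q = Σ(K_i·b_i) · W · i = 1320 × 1660 × 0.0005957 = 1305 m³/day.

1310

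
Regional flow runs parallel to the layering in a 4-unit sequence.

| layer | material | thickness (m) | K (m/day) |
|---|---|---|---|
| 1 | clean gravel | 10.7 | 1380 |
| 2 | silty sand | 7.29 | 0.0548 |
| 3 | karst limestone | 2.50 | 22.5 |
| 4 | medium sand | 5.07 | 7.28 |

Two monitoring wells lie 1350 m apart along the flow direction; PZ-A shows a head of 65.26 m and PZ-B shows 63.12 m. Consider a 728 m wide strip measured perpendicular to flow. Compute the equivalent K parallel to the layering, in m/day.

581

Flow is parallel to layering, so each bed carries its own Darcy discharge and the transmissivities add.
Σ(K_i·b_i) = 1380×10.7 + 0.0548×7.29 + 22.5×2.50 + 7.28×5.07 = 14860 m²/day.
Total thickness b = 25.56 m, so K_eq = Σ(K_i·b_i)/b = 581.4 m/day.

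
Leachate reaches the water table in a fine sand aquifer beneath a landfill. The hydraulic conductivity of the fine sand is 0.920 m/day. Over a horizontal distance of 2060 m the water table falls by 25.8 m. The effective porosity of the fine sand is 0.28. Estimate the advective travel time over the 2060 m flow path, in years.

Hydraulic gradient i = Δh / L = 25.8 / 2060 = 0.01252.
Darcy flux q = K · i = 0.9200 × 0.01252 = 0.01152 m/day.
Seepage velocity v = q / n_e = 0.01152 / 0.28 = 0.04115 m/day.
Travel time t = L / v = 2060 / 0.04115 = 50059 days = 137.1 years.

137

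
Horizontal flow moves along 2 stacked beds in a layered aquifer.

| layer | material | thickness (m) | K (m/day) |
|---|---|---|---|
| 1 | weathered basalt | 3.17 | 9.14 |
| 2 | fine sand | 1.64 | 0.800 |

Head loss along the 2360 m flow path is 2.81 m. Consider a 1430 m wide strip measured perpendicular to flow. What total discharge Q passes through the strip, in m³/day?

51.6

Flow is parallel to layering, so each bed carries its own Darcy discharge and the transmissivities add.
Σ(K_i·b_i) = 9.14×3.17 + 0.800×1.64 = 30.29 m²/day.
Hydraulic gradient i = Δh / L = 2.81 / 2360 = 0.001191.
Q = Σ(K_i·b_i) · W · i = 30.29 × 1430 × 0.001191 = 51.57 m³/day.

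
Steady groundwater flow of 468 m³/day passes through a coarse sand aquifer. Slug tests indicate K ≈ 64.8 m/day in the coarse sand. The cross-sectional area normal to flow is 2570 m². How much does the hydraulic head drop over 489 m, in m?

From Q = K·A·i, i = Q / (K·A) = 468 / (64.80 × 2570) = 0.002810.
Head loss Δh = i · L = 0.002810 × 489 = 1.374 m.

1.37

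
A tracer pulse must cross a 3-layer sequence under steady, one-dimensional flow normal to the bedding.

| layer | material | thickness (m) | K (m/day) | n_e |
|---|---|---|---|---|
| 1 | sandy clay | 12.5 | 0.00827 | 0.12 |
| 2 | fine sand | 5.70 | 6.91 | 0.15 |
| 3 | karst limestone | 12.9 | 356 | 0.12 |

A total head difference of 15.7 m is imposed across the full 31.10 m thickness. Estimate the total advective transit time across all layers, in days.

376

With flow normal to the layers, continuity requires the same specific discharge q through every layer.
Σ(b_i/K_i) = 12.5/0.00827 + 5.70/6.91 + 12.9/356 = 1512 d.
q = Δh / Σ(b_i/K_i) = 15.7 / 1512 = 0.01038 m/day.
In each layer the seepage velocity is v_i = q/n_i, so the layer transit time is t_i = b_i·n_i / q:
  layer 1 (sandy clay): t_1 = 12.5 × 0.12 / 0.01038 = 144.5 d
  layer 2 (fine sand): t_2 = 5.70 × 0.15 / 0.01038 = 82.36 d
  layer 3 (karst limestone): t_3 = 12.9 × 0.12 / 0.01038 = 149.1 d
Total t = Σ t_i = 376.0 days.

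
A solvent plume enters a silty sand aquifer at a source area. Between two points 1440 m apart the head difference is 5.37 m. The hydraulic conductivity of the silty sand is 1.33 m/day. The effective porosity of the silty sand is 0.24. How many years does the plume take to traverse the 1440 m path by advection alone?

Hydraulic gradient i = Δh / L = 5.37 / 1440 = 0.003729.
Darcy flux q = K · i = 1.330 × 0.003729 = 0.004960 m/day.
Seepage velocity v = q / n_e = 0.004960 / 0.24 = 0.02067 m/day.
Travel time t = L / v = 1440 / 0.02067 = 69680 days = 190.8 years.

191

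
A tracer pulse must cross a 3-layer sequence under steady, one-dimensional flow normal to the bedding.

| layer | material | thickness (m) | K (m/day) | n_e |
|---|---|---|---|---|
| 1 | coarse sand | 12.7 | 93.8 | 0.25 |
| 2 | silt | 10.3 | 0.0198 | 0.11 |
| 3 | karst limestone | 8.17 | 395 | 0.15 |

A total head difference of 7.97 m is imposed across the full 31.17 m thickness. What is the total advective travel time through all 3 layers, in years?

0.989

With flow normal to the layers, continuity requires the same specific discharge q through every layer.
Σ(b_i/K_i) = 12.7/93.8 + 10.3/0.0198 + 8.17/395 = 520.4 d.
q = Δh / Σ(b_i/K_i) = 7.97 / 520.4 = 0.01532 m/day.
In each layer the seepage velocity is v_i = q/n_i, so the layer transit time is t_i = b_i·n_i / q:
  layer 1 (coarse sand): t_1 = 12.7 × 0.25 / 0.01532 = 207.3 d
  layer 2 (silt): t_2 = 10.3 × 0.11 / 0.01532 = 73.97 d
  layer 3 (karst limestone): t_3 = 8.17 × 0.15 / 0.01532 = 80.01 d
Total t = Σ t_i = 361.3 days = 0.9891 years.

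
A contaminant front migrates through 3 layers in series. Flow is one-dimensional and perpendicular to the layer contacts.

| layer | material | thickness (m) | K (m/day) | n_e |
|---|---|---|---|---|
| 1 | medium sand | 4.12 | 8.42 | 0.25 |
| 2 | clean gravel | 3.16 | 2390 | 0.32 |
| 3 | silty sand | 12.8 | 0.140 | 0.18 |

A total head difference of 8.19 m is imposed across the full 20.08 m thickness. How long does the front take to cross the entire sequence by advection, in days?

With flow normal to the layers, continuity requires the same specific discharge q through every layer.
Σ(b_i/K_i) = 4.12/8.42 + 3.16/2390 + 12.8/0.140 = 91.92 d.
q = Δh / Σ(b_i/K_i) = 8.19 / 91.92 = 0.08910 m/day.
In each layer the seepage velocity is v_i = q/n_i, so the layer transit time is t_i = b_i·n_i / q:
  layer 1 (medium sand): t_1 = 4.12 × 0.25 / 0.08910 = 11.56 d
  layer 2 (clean gravel): t_2 = 3.16 × 0.32 / 0.08910 = 11.35 d
  layer 3 (silty sand): t_3 = 12.8 × 0.18 / 0.08910 = 25.86 d
Total t = Σ t_i = 48.77 days.

48.8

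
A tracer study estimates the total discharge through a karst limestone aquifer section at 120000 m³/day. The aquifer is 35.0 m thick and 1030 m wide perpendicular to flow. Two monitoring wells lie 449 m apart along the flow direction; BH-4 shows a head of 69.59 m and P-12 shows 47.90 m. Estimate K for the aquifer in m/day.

68.9

Cross-sectional area A = 1030 × 35.0 = 36050 m².
Hydraulic gradient i = (69.59 − 47.90) / 449 = 21.69 / 449 = 0.04831.
From Q = K·A·i, K = Q / (A·i) = 120000 / (36050 × 0.04831) = 68.91 m/day.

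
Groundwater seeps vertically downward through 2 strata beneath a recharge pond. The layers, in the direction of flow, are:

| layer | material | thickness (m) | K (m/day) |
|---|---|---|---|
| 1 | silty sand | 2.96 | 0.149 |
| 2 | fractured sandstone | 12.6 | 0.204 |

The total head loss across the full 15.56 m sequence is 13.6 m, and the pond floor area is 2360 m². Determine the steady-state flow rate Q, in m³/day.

393

Flow is perpendicular to layering, so the layers act in series and the equivalent K is the thickness-weighted harmonic mean.
Total thickness L = 2.96 + 12.6 = 15.56 m.
Σ(b_i/K_i) = 2.96/0.149 + 12.6/0.204 = 81.63 d.
K_eq = L / Σ(b_i/K_i) = 15.56 / 81.63 = 0.1906 m/day.
Q = K_eq · A · (Δh/L) = 0.1906 × 2360 × (13.6/15.56) = 393.2 m³/day.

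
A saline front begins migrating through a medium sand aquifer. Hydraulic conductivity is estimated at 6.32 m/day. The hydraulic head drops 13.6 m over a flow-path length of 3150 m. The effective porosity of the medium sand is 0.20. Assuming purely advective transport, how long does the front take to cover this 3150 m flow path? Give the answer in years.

63.2

Hydraulic gradient i = Δh / L = 13.6 / 3150 = 0.004317.
Darcy flux q = K · i = 6.320 × 0.004317 = 0.02729 m/day.
Seepage velocity v = q / n_e = 0.02729 / 0.20 = 0.1364 m/day.
Travel time t = L / v = 3150 / 0.1364 = 23088 days = 63.21 years.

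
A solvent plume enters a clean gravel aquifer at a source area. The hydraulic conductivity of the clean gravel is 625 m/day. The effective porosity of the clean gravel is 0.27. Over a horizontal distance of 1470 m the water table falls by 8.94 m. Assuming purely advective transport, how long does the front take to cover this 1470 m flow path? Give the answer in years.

Hydraulic gradient i = Δh / L = 8.94 / 1470 = 0.006082.
Darcy flux q = K · i = 625.0 × 0.006082 = 3.801 m/day.
Seepage velocity v = q / n_e = 3.801 / 0.27 = 14.08 m/day.
Travel time t = L / v = 1470 / 14.08 = 104.4 days = 0.2859 years.

0.286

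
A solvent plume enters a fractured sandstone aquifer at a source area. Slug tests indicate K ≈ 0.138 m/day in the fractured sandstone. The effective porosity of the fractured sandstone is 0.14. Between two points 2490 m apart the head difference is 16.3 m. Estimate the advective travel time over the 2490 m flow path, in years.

1060

Hydraulic gradient i = Δh / L = 16.3 / 2490 = 0.006546.
Darcy flux q = K · i = 0.1380 × 0.006546 = 0.0009034 m/day.
Seepage velocity v = q / n_e = 0.0009034 / 0.14 = 0.006453 m/day.
Travel time t = L / v = 2490 / 0.006453 = 3.859e+05 days = 1057 years.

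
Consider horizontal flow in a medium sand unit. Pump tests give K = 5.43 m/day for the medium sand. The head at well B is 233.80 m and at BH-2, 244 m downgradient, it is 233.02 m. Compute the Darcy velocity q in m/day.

0.0174

Hydraulic gradient i = (233.80 − 233.02) / 244 = 0.78 / 244 = 0.003197.
Specific discharge q = K · i = 5.430 × 0.003197 = 0.01736 m/day.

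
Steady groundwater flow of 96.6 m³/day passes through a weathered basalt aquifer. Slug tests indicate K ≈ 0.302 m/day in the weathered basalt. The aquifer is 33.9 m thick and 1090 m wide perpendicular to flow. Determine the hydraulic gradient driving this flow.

Cross-sectional area A = 1090 × 33.9 = 36951 m².
From Q = K·A·i, i = Q / (K·A) = 96.6 / (0.3020 × 36951) = 0.008657.

0.00866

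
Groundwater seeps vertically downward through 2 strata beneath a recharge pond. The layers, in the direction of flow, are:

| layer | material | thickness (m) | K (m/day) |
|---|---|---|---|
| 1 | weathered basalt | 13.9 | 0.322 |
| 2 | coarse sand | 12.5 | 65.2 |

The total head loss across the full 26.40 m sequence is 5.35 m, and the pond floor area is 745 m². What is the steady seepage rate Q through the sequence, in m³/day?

Flow is perpendicular to layering, so the layers act in series and the equivalent K is the thickness-weighted harmonic mean.
Total thickness L = 13.9 + 12.5 = 26.40 m.
Σ(b_i/K_i) = 13.9/0.322 + 12.5/65.2 = 43.36 d.
K_eq = L / Σ(b_i/K_i) = 26.40 / 43.36 = 0.6089 m/day.
Q = K_eq · A · (Δh/L) = 0.6089 × 745 × (5.35/26.40) = 91.92 m³/day.

91.9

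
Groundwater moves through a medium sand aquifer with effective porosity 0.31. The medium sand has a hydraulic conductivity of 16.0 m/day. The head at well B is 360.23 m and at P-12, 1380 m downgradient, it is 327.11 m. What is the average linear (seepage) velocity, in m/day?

1.24

Hydraulic gradient i = (360.23 − 327.11) / 1380 = 33.12 / 1380 = 0.02400.
Darcy flux q = K · i = 16.00 × 0.02400 = 0.3840 m/day.
Seepage velocity v = q / n_e = 0.3840 / 0.31 = 1.239 m/day.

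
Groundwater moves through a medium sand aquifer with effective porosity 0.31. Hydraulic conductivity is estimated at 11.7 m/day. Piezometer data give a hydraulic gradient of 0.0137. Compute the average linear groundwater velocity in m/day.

Hydraulic gradient i = 0.0137.
Darcy flux q = K · i = 11.70 × 0.01370 = 0.1603 m/day.
Seepage velocity v = q / n_e = 0.1603 / 0.31 = 0.5171 m/day.

0.517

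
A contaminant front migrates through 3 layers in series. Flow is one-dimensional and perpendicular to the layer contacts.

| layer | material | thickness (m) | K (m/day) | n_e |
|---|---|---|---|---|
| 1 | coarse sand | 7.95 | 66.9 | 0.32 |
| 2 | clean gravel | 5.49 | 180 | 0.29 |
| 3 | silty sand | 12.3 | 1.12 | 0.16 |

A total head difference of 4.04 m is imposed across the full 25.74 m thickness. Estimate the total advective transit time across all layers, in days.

16.8

With flow normal to the layers, continuity requires the same specific discharge q through every layer.
Σ(b_i/K_i) = 7.95/66.9 + 5.49/180 + 12.3/1.12 = 11.13 d.
q = Δh / Σ(b_i/K_i) = 4.04 / 11.13 = 0.3629 m/day.
In each layer the seepage velocity is v_i = q/n_i, so the layer transit time is t_i = b_i·n_i / q:
  layer 1 (coarse sand): t_1 = 7.95 × 0.32 / 0.3629 = 7.010 d
  layer 2 (clean gravel): t_2 = 5.49 × 0.29 / 0.3629 = 4.387 d
  layer 3 (silty sand): t_3 = 12.3 × 0.16 / 0.3629 = 5.422 d
Total t = Σ t_i = 16.82 days.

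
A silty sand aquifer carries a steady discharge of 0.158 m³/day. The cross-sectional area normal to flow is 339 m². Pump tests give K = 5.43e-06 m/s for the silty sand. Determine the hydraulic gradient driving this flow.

0.000993

Convert K: 5.43e-06 m/s × 86400 = 0.4692 m/day.
From Q = K·A·i, i = Q / (K·A) = 0.158 / (0.4692 × 339.0) = 0.0009934.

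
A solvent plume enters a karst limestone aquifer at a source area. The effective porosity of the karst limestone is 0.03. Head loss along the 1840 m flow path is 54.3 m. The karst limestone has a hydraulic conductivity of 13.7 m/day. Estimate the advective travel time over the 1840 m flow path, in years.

0.374

Hydraulic gradient i = Δh / L = 54.3 / 1840 = 0.02951.
Darcy flux q = K · i = 13.70 × 0.02951 = 0.4043 m/day.
Seepage velocity v = q / n_e = 0.4043 / 0.03 = 13.48 m/day.
Travel time t = L / v = 1840 / 13.48 = 136.5 days = 0.3738 years.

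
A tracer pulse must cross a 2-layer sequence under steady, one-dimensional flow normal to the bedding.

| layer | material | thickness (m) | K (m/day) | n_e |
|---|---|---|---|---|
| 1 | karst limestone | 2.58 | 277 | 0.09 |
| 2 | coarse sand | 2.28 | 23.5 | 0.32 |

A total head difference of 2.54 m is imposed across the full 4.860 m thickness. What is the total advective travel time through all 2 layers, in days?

0.0403

With flow normal to the layers, continuity requires the same specific discharge q through every layer.
Σ(b_i/K_i) = 2.58/277 + 2.28/23.5 = 0.1063 d.
q = Δh / Σ(b_i/K_i) = 2.54 / 0.1063 = 23.89 m/day.
In each layer the seepage velocity is v_i = q/n_i, so the layer transit time is t_i = b_i·n_i / q:
  layer 1 (karst limestone): t_1 = 2.58 × 0.09 / 23.89 = 0.009721 d
  layer 2 (coarse sand): t_2 = 2.28 × 0.32 / 23.89 = 0.03054 d
Total t = Σ t_i = 0.04027 days.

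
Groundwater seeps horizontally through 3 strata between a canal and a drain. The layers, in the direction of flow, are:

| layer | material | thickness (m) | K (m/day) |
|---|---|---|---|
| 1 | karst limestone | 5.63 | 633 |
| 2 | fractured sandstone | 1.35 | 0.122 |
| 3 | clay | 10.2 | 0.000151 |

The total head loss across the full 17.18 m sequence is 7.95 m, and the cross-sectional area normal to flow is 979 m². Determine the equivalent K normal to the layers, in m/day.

0.000254

Flow is perpendicular to layering, so the layers act in series and the equivalent K is the thickness-weighted harmonic mean.
Total thickness L = 5.63 + 1.35 + 10.2 = 17.18 m.
Σ(b_i/K_i) = 5.63/633 + 1.35/0.122 + 10.2/0.000151 = 67561 d.
K_eq = L / Σ(b_i/K_i) = 17.18 / 67561 = 0.0002543 m/day.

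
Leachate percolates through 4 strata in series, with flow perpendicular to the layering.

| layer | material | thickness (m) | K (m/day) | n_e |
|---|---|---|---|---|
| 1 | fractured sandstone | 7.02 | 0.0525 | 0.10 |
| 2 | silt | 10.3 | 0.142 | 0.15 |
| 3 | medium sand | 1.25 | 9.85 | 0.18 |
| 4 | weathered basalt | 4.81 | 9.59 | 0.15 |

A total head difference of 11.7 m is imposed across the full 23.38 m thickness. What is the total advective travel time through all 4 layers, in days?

With flow normal to the layers, continuity requires the same specific discharge q through every layer.
Σ(b_i/K_i) = 7.02/0.0525 + 10.3/0.142 + 1.25/9.85 + 4.81/9.59 = 206.9 d.
q = Δh / Σ(b_i/K_i) = 11.7 / 206.9 = 0.05656 m/day.
In each layer the seepage velocity is v_i = q/n_i, so the layer transit time is t_i = b_i·n_i / q:
  layer 1 (fractured sandstone): t_1 = 7.02 × 0.10 / 0.05656 = 12.41 d
  layer 2 (silt): t_2 = 10.3 × 0.15 / 0.05656 = 27.32 d
  layer 3 (medium sand): t_3 = 1.25 × 0.18 / 0.05656 = 3.978 d
  layer 4 (weathered basalt): t_4 = 4.81 × 0.15 / 0.05656 = 12.76 d
Total t = Σ t_i = 56.47 days.

56.5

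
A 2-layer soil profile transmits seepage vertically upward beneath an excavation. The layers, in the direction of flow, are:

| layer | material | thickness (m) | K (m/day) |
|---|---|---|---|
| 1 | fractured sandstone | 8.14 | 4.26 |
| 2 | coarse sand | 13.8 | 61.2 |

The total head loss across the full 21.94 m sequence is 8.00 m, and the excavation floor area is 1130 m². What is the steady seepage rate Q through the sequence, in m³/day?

4230

Flow is perpendicular to layering, so the layers act in series and the equivalent K is the thickness-weighted harmonic mean.
Total thickness L = 8.14 + 13.8 = 21.94 m.
Σ(b_i/K_i) = 8.14/4.26 + 13.8/61.2 = 2.136 d.
K_eq = L / Σ(b_i/K_i) = 21.94 / 2.136 = 10.27 m/day.
Q = K_eq · A · (Δh/L) = 10.27 × 1130 × (8.00/21.94) = 4232 m³/day.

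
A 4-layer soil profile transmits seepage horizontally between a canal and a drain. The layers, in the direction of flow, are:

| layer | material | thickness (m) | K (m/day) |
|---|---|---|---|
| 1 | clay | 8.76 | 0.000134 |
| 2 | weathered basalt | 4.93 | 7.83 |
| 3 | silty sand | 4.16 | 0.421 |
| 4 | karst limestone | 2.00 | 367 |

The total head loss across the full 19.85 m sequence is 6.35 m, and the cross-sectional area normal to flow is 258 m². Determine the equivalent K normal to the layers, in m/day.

Flow is perpendicular to layering, so the layers act in series and the equivalent K is the thickness-weighted harmonic mean.
Total thickness L = 8.76 + 4.93 + 4.16 + 2.00 = 19.85 m.
Σ(b_i/K_i) = 8.76/0.000134 + 4.93/7.83 + 4.16/0.421 + 2.00/367 = 65384 d.
K_eq = L / Σ(b_i/K_i) = 19.85 / 65384 = 0.0003036 m/day.

0.000304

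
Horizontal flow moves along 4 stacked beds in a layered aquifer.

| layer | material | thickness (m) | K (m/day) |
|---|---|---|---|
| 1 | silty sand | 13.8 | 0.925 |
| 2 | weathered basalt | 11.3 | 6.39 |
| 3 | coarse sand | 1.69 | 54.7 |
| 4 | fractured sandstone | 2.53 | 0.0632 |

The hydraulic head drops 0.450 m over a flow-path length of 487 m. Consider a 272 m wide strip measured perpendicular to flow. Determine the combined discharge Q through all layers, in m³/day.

Flow is parallel to layering, so each bed carries its own Darcy discharge and the transmissivities add.
Σ(K_i·b_i) = 0.925×13.8 + 6.39×11.3 + 54.7×1.69 + 0.0632×2.53 = 177.6 m²/day.
Hydraulic gradient i = Δh / L = 0.450 / 487 = 0.0009240.
Q = Σ(K_i·b_i) · W · i = 177.6 × 272 × 0.0009240 = 44.63 m³/day.

44.6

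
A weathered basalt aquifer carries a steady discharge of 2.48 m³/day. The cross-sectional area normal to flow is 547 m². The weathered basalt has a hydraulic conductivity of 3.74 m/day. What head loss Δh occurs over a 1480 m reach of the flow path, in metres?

From Q = K·A·i, i = Q / (K·A) = 2.48 / (3.740 × 547.0) = 0.001212.
Head loss Δh = i · L = 0.001212 × 1480 = 1.794 m.

1.79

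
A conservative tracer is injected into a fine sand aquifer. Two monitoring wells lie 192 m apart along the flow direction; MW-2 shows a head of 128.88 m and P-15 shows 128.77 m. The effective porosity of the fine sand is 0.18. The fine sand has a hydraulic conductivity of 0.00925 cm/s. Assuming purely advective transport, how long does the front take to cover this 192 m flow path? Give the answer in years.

Convert K: 0.00925 cm/s × 864 = 7.992 m/day.
Hydraulic gradient i = (128.88 − 128.77) / 192 = 0.11 / 192 = 0.0005729.
Darcy flux q = K · i = 7.992 × 0.0005729 = 0.004579 m/day.
Seepage velocity v = q / n_e = 0.004579 / 0.18 = 0.02544 m/day.
Travel time t = L / v = 192 / 0.02544 = 7548 days = 20.67 years.

20.7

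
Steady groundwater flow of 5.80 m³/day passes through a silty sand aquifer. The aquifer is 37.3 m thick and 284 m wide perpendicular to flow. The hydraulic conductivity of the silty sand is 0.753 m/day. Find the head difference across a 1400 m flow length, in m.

Cross-sectional area A = 284 × 37.3 = 10593 m².
From Q = K·A·i, i = Q / (K·A) = 5.80 / (0.7530 × 10593) = 0.0007271.
Head loss Δh = i · L = 0.0007271 × 1400 = 1.018 m.

1.02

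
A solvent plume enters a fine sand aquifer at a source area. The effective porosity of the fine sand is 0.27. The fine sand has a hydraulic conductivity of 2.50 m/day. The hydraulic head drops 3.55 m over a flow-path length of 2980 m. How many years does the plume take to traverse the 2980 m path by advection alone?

Hydraulic gradient i = Δh / L = 3.55 / 2980 = 0.001191.
Darcy flux q = K · i = 2.500 × 0.001191 = 0.002978 m/day.
Seepage velocity v = q / n_e = 0.002978 / 0.27 = 0.01103 m/day.
Travel time t = L / v = 2980 / 0.01103 = 2.702e+05 days = 739.7 years.

740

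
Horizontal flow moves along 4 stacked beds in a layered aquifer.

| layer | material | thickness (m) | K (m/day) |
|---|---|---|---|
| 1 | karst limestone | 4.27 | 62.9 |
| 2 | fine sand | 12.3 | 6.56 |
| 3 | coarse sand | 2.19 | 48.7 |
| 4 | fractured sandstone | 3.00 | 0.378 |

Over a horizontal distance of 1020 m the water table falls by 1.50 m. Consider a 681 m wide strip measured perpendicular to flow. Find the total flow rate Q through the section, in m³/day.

Flow is parallel to layering, so each bed carries its own Darcy discharge and the transmissivities add.
Σ(K_i·b_i) = 62.9×4.27 + 6.56×12.3 + 48.7×2.19 + 0.378×3.00 = 457.1 m²/day.
Hydraulic gradient i = Δh / L = 1.50 / 1020 = 0.001471.
Q = Σ(K_i·b_i) · W · i = 457.1 × 681 × 0.001471 = 457.7 m³/day.

458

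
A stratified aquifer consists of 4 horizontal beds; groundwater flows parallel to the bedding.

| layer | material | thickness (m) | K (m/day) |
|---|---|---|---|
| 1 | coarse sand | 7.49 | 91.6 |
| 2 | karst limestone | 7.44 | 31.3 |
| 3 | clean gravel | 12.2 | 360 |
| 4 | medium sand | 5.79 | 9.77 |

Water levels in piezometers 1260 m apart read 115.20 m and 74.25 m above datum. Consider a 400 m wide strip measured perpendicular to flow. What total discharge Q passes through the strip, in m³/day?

69800

Flow is parallel to layering, so each bed carries its own Darcy discharge and the transmissivities add.
Σ(K_i·b_i) = 91.6×7.49 + 31.3×7.44 + 360×12.2 + 9.77×5.79 = 5368 m²/day.
Hydraulic gradient i = (115.20 − 74.25) / 1260 = 40.95 / 1260 = 0.03250.
Q = Σ(K_i·b_i) · W · i = 5368 × 400 × 0.03250 = 69778 m³/day.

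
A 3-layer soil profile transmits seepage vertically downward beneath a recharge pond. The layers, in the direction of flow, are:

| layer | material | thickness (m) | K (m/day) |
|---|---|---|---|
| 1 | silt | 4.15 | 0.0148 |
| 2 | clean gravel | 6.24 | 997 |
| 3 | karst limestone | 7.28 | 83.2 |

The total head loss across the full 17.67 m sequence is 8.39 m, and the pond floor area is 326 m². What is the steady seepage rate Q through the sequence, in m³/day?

Flow is perpendicular to layering, so the layers act in series and the equivalent K is the thickness-weighted harmonic mean.
Total thickness L = 4.15 + 6.24 + 7.28 = 17.67 m.
Σ(b_i/K_i) = 4.15/0.0148 + 6.24/997 + 7.28/83.2 = 280.5 d.
K_eq = L / Σ(b_i/K_i) = 17.67 / 280.5 = 0.06299 m/day.
Q = K_eq · A · (Δh/L) = 0.06299 × 326 × (8.39/17.67) = 9.751 m³/day.

9.75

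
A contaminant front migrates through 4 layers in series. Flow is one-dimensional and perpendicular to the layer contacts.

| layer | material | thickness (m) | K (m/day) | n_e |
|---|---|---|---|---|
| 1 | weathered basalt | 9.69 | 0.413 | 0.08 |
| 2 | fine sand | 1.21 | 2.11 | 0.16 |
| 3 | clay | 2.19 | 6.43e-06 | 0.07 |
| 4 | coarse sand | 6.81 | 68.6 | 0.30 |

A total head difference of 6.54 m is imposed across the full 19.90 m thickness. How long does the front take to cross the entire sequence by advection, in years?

With flow normal to the layers, continuity requires the same specific discharge q through every layer.
Σ(b_i/K_i) = 9.69/0.413 + 1.21/2.11 + 2.19/6.43e-06 + 6.81/68.6 = 3.406e+05 d.
q = Δh / Σ(b_i/K_i) = 6.54 / 3.406e+05 = 1.920e-05 m/day.
In each layer the seepage velocity is v_i = q/n_i, so the layer transit time is t_i = b_i·n_i / q:
  layer 1 (weathered basalt): t_1 = 9.69 × 0.08 / 1.920e-05 = 40374 d
  layer 2 (fine sand): t_2 = 1.21 × 0.16 / 1.920e-05 = 10083 d
  layer 3 (clay): t_3 = 2.19 × 0.07 / 1.920e-05 = 7984 d
  layer 4 (coarse sand): t_4 = 6.81 × 0.30 / 1.920e-05 = 1.064e+05 d
Total t = Σ t_i = 1.648e+05 days = 451.3 years.

451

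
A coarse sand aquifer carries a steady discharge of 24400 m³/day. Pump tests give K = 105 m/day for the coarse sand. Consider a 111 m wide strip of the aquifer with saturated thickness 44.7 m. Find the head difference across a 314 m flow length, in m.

Cross-sectional area A = 111 × 44.7 = 4962 m².
From Q = K·A·i, i = Q / (K·A) = 24400 / (105.0 × 4962) = 0.04683.
Head loss Δh = i · L = 0.04683 × 314 = 14.71 m.

14.7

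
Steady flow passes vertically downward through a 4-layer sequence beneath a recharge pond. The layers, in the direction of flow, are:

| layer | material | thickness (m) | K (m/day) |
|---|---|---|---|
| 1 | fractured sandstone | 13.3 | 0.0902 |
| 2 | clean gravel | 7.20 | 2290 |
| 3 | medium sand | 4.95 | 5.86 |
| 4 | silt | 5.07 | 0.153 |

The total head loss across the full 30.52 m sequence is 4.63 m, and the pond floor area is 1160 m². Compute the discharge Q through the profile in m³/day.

29.6

Flow is perpendicular to layering, so the layers act in series and the equivalent K is the thickness-weighted harmonic mean.
Total thickness L = 13.3 + 7.20 + 4.95 + 5.07 = 30.52 m.
Σ(b_i/K_i) = 13.3/0.0902 + 7.20/2290 + 4.95/5.86 + 5.07/0.153 = 181.4 d.
K_eq = L / Σ(b_i/K_i) = 30.52 / 181.4 = 0.1682 m/day.
Q = K_eq · A · (Δh/L) = 0.1682 × 1160 × (4.63/30.52) = 29.60 m³/day.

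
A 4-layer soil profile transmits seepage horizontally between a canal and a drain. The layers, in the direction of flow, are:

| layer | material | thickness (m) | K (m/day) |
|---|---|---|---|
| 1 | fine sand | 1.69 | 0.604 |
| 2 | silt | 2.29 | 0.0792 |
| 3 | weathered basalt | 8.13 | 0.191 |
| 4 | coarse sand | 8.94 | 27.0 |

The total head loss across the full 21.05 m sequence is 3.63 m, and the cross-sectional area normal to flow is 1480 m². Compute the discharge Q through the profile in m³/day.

72.0

Flow is perpendicular to layering, so the layers act in series and the equivalent K is the thickness-weighted harmonic mean.
Total thickness L = 1.69 + 2.29 + 8.13 + 8.94 = 21.05 m.
Σ(b_i/K_i) = 1.69/0.604 + 2.29/0.0792 + 8.13/0.191 + 8.94/27.0 = 74.61 d.
K_eq = L / Σ(b_i/K_i) = 21.05 / 74.61 = 0.2821 m/day.
Q = K_eq · A · (Δh/L) = 0.2821 × 1480 × (3.63/21.05) = 72.01 m³/day.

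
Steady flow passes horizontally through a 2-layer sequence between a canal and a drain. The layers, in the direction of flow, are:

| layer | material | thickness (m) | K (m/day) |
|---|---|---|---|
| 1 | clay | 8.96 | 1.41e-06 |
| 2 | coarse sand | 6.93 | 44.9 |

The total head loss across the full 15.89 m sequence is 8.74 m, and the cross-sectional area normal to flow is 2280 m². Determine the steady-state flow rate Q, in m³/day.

0.00314

Flow is perpendicular to layering, so the layers act in series and the equivalent K is the thickness-weighted harmonic mean.
Total thickness L = 8.96 + 6.93 = 15.89 m.
Σ(b_i/K_i) = 8.96/1.41e-06 + 6.93/44.9 = 6.355e+06 d.
K_eq = L / Σ(b_i/K_i) = 15.89 / 6.355e+06 = 2.501e-06 m/day.
Q = K_eq · A · (Δh/L) = 2.501e-06 × 2280 × (8.74/15.89) = 0.003136 m³/day.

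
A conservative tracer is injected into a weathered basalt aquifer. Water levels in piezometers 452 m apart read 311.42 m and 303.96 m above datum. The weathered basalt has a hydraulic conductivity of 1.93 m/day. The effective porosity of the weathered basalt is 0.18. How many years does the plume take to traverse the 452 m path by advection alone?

6.99

Hydraulic gradient i = (311.42 − 303.96) / 452 = 7.46 / 452 = 0.01650.
Darcy flux q = K · i = 1.930 × 0.01650 = 0.03185 m/day.
Seepage velocity v = q / n_e = 0.03185 / 0.18 = 0.1770 m/day.
Travel time t = L / v = 452 / 0.1770 = 2554 days = 6.993 years.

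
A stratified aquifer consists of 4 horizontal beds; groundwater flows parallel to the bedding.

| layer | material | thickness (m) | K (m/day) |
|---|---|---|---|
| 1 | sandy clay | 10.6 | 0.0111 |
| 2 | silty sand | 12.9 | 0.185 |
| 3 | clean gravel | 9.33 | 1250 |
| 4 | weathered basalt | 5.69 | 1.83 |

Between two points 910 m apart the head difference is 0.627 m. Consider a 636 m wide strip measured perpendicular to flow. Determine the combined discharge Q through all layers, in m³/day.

5120

Flow is parallel to layering, so each bed carries its own Darcy discharge and the transmissivities add.
Σ(K_i·b_i) = 0.0111×10.6 + 0.185×12.9 + 1250×9.33 + 1.83×5.69 = 11675 m²/day.
Hydraulic gradient i = Δh / L = 0.627 / 910 = 0.0006890.
Q = Σ(K_i·b_i) · W · i = 11675 × 636 × 0.0006890 = 5116 m³/day.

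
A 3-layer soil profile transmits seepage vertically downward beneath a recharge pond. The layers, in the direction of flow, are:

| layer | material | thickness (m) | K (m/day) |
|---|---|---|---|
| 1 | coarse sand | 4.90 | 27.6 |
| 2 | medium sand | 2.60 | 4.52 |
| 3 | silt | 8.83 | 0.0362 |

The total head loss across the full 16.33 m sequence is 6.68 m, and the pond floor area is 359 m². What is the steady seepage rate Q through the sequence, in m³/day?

9.80

Flow is perpendicular to layering, so the layers act in series and the equivalent K is the thickness-weighted harmonic mean.
Total thickness L = 4.90 + 2.60 + 8.83 = 16.33 m.
Σ(b_i/K_i) = 4.90/27.6 + 2.60/4.52 + 8.83/0.0362 = 244.7 d.
K_eq = L / Σ(b_i/K_i) = 16.33 / 244.7 = 0.06674 m/day.
Q = K_eq · A · (Δh/L) = 0.06674 × 359 × (6.68/16.33) = 9.801 m³/day.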